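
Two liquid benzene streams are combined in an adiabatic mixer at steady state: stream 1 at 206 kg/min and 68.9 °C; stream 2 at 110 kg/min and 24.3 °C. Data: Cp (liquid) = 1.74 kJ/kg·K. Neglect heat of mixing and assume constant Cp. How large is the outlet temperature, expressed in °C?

T_out = 53.4 °C

Energy balance with Q = 0: Σ ṁᵢCp,ᵢ(T_out − Tᵢ) = 0
Σ ṁᵢCp,ᵢTᵢ = 206×1.74×68.9 + 110×1.74×24.3 = 29348
Σ ṁᵢCp,ᵢ = 206×1.74 + 110×1.74 = 549.84
T_out = 29348 / 549.84 = 53.375 °C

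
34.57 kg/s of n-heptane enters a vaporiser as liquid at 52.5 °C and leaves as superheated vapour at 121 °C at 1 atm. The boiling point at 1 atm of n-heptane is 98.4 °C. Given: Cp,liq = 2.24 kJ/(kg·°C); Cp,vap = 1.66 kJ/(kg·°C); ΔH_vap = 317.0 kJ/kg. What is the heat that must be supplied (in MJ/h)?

Q = 56900 MJ/h

liquid 52.5→98.4 °C: 102.82 kJ/kg
vaporisation at 98.4 °C: 317 kJ/kg
vapour 98.4→121 °C: 37.516 kJ/kg
Δh = 102.82 + 317 + 37.516 = 457.33 kJ/kg
Q = ṁ·Δh = 34.57 kg/s × 457.33 kJ/kg = 15810 kJ/s
|Q| = 15810 kW = 56916 MJ/h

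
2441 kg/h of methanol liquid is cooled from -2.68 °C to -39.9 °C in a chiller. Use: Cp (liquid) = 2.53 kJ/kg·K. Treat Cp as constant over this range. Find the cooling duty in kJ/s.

Q = ṁ·Cp·ΔT = 2441 × 2.53 × (-39.9 − -2.68) = -229860 kJ/h
Converting: 229860 / 3600 s = 63.85 kW

Q_c = 63.9 kJ/s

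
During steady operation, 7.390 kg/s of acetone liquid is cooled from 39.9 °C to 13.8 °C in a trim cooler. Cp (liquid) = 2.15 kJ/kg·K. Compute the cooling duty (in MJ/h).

Q_c = 1490 MJ/h

Q = ṁ·Cp·ΔT = 7.390 × 2.15 × (13.8 − 39.9) = -414.69 kJ/s
Cooling duty = 1492.9 MJ/h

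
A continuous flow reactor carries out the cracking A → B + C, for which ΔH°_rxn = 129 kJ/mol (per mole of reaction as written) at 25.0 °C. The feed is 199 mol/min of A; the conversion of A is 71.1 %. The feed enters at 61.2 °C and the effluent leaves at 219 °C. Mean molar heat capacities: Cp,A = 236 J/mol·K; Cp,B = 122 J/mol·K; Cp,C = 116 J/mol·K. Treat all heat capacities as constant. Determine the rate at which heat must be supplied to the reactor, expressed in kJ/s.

Q_in = 429 kJ/s

Extent of reaction ξ = 0.711 × 199 = 141.49 mol/min
Reaction term: ξ·ΔH°_rxn = 141.49 × 129 = 18252 kJ/min
Sensible, feed 61.2→25 °C: -1700.1 kJ/min
Outlet flows (mol/min): A 57.511, B 141.49, C 141.49
Sensible, products 25→219 °C: 9165.9 kJ/min
Q = ΔH = 25718 kJ/min = 428.63 kW
Heat supplied = 428.63 kJ/s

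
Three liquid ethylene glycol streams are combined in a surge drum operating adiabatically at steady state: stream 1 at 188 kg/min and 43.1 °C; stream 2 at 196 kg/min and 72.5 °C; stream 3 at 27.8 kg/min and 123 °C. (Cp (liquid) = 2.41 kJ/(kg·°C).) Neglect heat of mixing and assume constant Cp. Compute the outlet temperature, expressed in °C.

No heat crosses the boundary, so H_out = H_in.
T_out = Σ ṁᵢCp,ᵢTᵢ / Σ ṁᵢCp,ᵢ
      = 62015 / 992.44 = 62.487 °C

T_out = 62.5 °C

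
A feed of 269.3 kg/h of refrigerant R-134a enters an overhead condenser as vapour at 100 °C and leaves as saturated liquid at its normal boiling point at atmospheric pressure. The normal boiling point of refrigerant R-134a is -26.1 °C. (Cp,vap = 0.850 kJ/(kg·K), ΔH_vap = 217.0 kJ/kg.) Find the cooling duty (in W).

Q_c = 24300 W

vapour 100→-26.1 °C: -107.18 kJ/kg
condensation at -26.1 °C: -217 kJ/kg
Δh = -107.18 + -217 = -324.19 kJ/kg
Q = ṁ·Δh = 269.3 kg/h × -324.19 kJ/kg = -87303 kJ/h
|Q| = 24.251 kW = 24251 W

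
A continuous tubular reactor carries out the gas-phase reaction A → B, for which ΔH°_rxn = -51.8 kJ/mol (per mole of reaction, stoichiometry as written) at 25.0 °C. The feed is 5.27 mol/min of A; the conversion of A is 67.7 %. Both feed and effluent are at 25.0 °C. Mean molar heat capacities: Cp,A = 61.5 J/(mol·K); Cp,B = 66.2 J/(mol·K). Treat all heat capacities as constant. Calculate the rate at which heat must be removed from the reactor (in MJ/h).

Extent of reaction ξ = 0.677 × 5.27 = 3.5678 mol/min
Reaction term: ξ·ΔH°_rxn = 3.5678 × -51.8 = -184.81 kJ/min
Q = ΔH = -184.81 kJ/min = -3.0802 kW
Heat removed = 11.089 MJ/h

Q_out = 11.1 MJ/h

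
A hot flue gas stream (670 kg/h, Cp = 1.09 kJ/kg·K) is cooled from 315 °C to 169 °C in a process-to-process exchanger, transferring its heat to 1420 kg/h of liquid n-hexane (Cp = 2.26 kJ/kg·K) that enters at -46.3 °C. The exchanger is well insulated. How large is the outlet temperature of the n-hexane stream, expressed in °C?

T_c,out = -13.1 °C

Heat released by hot stream: Q = 670 × 1.09 × (315 − 169) = 106620 kJ/h
Energy balance on cold side (adiabatic exchanger): Q = ṁ_c·Cp_c·(T_c,out − T_c,in)
T_c,out = -46.3 + 106620/(1420 × 2.26) = -13.076 °C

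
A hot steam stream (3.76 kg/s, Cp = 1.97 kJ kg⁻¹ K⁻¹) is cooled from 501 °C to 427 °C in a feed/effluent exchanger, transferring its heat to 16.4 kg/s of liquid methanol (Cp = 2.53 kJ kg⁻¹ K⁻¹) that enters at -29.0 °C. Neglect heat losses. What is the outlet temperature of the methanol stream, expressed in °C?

T_c,out = -15.8 °C

Heat released by hot stream: Q = 3.76 × 1.97 × (501 − 427) = 548.13 kJ/s
Energy balance on cold side (adiabatic exchanger): Q = ṁ_c·Cp_c·(T_c,out − T_c,in)
T_c,out = -29.0 + 548.13/(16.4 × 2.53) = -15.789 °C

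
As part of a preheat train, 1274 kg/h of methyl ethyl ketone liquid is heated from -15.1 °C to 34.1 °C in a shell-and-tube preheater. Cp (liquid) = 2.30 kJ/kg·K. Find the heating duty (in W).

Q = 40000 W

Q = ṁ·Cp·ΔT = 1274 × 2.30 × (34.1 − -15.1) = 144170 kJ/h
Converting: 144170 / 3600 s = 40.046 kW
Heating duty = 40046 W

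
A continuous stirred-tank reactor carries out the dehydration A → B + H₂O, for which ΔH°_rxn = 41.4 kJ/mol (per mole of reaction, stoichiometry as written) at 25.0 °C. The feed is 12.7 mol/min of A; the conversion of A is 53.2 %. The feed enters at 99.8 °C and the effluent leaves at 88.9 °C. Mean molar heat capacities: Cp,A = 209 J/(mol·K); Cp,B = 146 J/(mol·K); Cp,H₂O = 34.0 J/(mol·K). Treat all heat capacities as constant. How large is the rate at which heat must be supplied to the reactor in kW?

Q_in = 3.97 kW

Extent of reaction ξ = 0.532 × 12.7 = 6.7564 mol/min
Reaction term: ξ·ΔH°_rxn = 6.7564 × 41.4 = 279.71 kJ/min
Sensible, feed 99.8→25 °C: -198.54 kJ/min
Outlet flows (mol/min): A 5.9436, B 6.7564, H₂O 6.7564
Sensible, products 25→88.9 °C: 157.09 kJ/min
Q = ΔH = 238.26 kJ/min = 3.971 kW
Heat supplied = 3.971 kW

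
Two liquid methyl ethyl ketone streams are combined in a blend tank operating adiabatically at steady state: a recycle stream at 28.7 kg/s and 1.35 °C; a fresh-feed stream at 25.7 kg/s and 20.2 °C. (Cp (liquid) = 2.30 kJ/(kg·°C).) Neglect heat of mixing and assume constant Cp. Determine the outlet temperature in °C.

Adiabatic, steady state ⇒ Σ ṁᵢCp,ᵢ(T_out − Tᵢ) = 0
Σ ṁᵢCp,ᵢTᵢ = 28.7×2.30×1.35 + 25.7×2.30×20.2 = 1283.1
Σ ṁᵢCp,ᵢ = 28.7×2.30 + 25.7×2.30 = 125.12
T_out = 1283.1 / 125.12 = 10.255 °C

T_out = 10.3 °C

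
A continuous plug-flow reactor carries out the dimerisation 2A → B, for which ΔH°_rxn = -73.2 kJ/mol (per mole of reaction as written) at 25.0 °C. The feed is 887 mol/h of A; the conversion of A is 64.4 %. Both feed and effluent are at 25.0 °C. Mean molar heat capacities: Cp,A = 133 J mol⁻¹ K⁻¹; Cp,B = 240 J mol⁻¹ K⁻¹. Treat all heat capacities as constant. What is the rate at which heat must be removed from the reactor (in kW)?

Q_out = 5.81 kW

Extent of reaction ξ = 0.644 × 887 / 2 = 285.61 mol/h
Reaction term: ξ·ΔH°_rxn = 285.61 × -73.2 = -20907 kJ/h
Q = ΔH = -20907 kJ/h = -5.8075 kW
Heat removed = 5.8075 kW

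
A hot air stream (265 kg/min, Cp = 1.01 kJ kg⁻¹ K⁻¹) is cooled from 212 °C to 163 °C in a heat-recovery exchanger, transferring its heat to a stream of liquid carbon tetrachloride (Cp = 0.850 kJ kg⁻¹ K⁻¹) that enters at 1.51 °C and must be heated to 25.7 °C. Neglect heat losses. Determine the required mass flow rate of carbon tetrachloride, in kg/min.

ṁ_c = 638 kg/min

Heat released by hot stream: Q = 265 × 1.01 × (212 − 163) = 13115 kJ/min
Energy balance on cold side (adiabatic exchanger): Q = ṁ_c·Cp_c·(T_c,out − T_c,in)
ṁ_c = 13115 / [0.850 × (25.7 − 1.51)] = 637.84 kg/min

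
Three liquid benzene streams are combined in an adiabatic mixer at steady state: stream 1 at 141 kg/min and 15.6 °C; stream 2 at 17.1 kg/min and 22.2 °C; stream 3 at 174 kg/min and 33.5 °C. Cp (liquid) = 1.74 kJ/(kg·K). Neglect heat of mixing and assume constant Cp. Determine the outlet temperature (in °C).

No heat crosses the boundary, so H_out = H_in.
T_out = Σ ṁᵢCp,ᵢTᵢ / Σ ṁᵢCp,ᵢ
      = 14630 / 577.85 = 25.318 °C

T_out = 25.3 °C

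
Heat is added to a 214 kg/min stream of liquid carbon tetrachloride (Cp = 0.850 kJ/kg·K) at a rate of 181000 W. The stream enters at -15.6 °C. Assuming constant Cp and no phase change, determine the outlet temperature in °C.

Q = 181000 W = 10860 kJ/min
ΔT = Q/(ṁ·Cp) = 10860/(214×0.850) = 59.703 K
T_out = -15.6 + 59.703 = 44.103 °C

T_out = 44.1 °C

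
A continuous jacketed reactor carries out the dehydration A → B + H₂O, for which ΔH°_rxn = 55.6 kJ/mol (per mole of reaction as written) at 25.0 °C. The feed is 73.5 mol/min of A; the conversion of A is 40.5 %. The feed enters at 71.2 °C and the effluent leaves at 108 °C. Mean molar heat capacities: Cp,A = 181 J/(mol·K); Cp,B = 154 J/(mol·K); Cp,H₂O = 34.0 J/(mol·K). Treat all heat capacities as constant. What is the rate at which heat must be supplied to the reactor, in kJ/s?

Q_in = 36.0 kJ/s

Extent of reaction ξ = 0.405 × 73.5 = 29.768 mol/min
Reaction term: ξ·ΔH°_rxn = 29.768 × 55.6 = 1655.1 kJ/min
Sensible, feed 71.2→25 °C: -614.62 kJ/min
Outlet flows (mol/min): A 43.733, B 29.768, H₂O 29.768
Sensible, products 25→108 °C: 1121.5 kJ/min
Q = ΔH = 2161.9 kJ/min = 36.032 kW
Heat supplied = 36.032 kJ/s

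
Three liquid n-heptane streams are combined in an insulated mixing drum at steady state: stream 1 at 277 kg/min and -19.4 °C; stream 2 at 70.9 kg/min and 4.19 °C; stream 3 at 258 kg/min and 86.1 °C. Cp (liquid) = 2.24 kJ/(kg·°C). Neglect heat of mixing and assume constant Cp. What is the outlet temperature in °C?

No heat crosses the boundary, so H_out = H_in.
Σ ṁᵢCp,ᵢTᵢ = 277×2.24×-19.4 + 70.9×2.24×4.19 + 258×2.24×86.1 = 38387
Σ ṁᵢCp,ᵢ = 277×2.24 + 70.9×2.24 + 258×2.24 = 1357.2
T_out = 38387 / 1357.2 = 28.284 °C

T_out = 28.3 °C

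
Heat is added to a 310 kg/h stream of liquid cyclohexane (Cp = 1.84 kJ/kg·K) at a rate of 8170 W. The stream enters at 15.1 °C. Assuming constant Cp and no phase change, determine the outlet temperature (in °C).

T_out = 66.7 °C

Q = 8170 W = 29412 kJ/h
ΔT = Q/(ṁ·Cp) = 29412/(310×1.84) = 51.564 K
T_out = 15.1 + 51.564 = 66.664 °C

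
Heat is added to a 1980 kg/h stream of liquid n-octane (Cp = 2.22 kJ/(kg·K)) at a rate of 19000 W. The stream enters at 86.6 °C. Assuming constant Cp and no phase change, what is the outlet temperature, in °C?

T_out = 102 °C

Q = 19000 W = 68400 kJ/h
ΔT = Q/(ṁ·Cp) = 68400/(1980×2.22) = 15.561 K
T_out = 86.6 + 15.561 = 102.16 °C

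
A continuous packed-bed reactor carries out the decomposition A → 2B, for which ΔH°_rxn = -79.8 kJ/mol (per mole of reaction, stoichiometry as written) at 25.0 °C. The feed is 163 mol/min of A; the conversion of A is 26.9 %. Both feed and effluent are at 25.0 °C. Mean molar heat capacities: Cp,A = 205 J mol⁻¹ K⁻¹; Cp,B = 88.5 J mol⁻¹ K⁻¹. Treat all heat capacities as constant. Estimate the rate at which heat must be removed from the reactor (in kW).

Q_out = 58.3 kW

Extent of reaction ξ = 0.269 × 163 = 43.847 mol/min
Reaction term: ξ·ΔH°_rxn = 43.847 × -79.8 = -3499 kJ/min
Q = ΔH = -3499 kJ/min = -58.317 kW
Heat removed = 58.317 kW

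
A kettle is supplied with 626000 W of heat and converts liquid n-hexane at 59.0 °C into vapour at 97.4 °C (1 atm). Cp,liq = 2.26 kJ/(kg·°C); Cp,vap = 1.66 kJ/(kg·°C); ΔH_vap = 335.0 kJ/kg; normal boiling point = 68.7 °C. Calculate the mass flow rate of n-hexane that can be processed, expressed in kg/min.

ṁ = 92.8 kg/min

Δh = 2.26×(68.7−59.0) + 335.0 + 1.66×(97.4−68.7) = 404.56 kJ/kg
Q = 626000 W = 626 kJ/s = 37560 kJ/min
ṁ = Q/Δh = 37560 / 404.56 = 92.841 kg/min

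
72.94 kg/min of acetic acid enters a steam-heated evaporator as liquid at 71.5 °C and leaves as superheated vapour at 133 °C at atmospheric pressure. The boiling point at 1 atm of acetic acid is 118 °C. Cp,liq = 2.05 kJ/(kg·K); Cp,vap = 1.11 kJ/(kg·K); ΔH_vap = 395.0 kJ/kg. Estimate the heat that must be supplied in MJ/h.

Q = 2220 MJ/h

liquid 71.5→118 °C: 95.325 kJ/kg
vaporisation at 118 °C: 395 kJ/kg
vapour 118→133 °C: 16.65 kJ/kg
Δh = 95.325 + 395 + 16.65 = 506.97 kJ/kg
Q = ṁ·Δh = 72.94 kg/min × 506.97 kJ/kg = 36979 kJ/min
|Q| = 616.31 kW = 2218.7 MJ/h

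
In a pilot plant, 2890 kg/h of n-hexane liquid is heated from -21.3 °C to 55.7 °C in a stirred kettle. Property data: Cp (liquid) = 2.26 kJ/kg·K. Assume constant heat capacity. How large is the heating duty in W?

Q = ṁ·Cp·ΔT = 2890 × 2.26 × (55.7 − -21.3) = 502920 kJ/h
Converting: 502920 / 3600 s = 139.7 kW
Heating duty = 139700 W

Q = 140000 W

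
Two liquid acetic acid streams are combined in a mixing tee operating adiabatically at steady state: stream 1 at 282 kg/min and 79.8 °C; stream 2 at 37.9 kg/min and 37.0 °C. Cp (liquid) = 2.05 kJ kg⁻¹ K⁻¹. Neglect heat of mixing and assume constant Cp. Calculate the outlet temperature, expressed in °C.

T_out = 74.7 °C

Adiabatic, steady state ⇒ Σ ṁᵢCp,ᵢ(T_out − Tᵢ) = 0
T_out = Σ ṁᵢCp,ᵢTᵢ / Σ ṁᵢCp,ᵢ
      = 49007 / 655.79 = 74.729 °C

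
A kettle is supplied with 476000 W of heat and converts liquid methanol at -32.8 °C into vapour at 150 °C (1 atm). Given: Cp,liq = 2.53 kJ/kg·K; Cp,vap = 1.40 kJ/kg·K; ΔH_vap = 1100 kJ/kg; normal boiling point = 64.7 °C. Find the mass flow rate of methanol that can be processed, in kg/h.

ṁ = 1170 kg/h

Δh = 2.53×(64.7−-32.8) + 1100 + 1.40×(150−64.7) = 1466.1 kJ/kg
Q = 476000 W = 476 kJ/s = 1.7136e+06 kJ/h
ṁ = Q/Δh = 1.7136e+06 / 1466.1 = 1168.8 kg/h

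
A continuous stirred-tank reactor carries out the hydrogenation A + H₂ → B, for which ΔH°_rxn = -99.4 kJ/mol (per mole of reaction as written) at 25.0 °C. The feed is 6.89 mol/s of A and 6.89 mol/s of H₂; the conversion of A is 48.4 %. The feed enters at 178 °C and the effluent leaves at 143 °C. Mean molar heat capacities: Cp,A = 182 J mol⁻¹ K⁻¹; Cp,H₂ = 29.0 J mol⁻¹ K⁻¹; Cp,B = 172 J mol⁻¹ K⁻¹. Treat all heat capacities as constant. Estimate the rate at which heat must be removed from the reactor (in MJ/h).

Q_out = 1430 MJ/h

Extent of reaction ξ = 0.484 × 6.89 = 3.3348 mol/s
Reaction term: ξ·ΔH°_rxn = 3.3348 × -99.4 = -331.48 kJ/s
Sensible, feed 178→25 °C: -222.43 kJ/s
Outlet flows (mol/s): A 3.5552, H₂ 3.5552, B 3.3348
Sensible, products 25→143 °C: 156.2 kJ/s
Q = ΔH = -397.7 kJ/s = -397.7 kW
Heat removed = 1431.7 MJ/h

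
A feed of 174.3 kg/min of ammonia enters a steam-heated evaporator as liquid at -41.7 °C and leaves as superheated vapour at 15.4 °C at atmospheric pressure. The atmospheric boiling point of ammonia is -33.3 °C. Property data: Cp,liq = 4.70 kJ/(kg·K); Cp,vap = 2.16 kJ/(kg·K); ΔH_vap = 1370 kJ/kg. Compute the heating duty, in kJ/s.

Q = 4400 kJ/s

liquid -41.7→-33.3 °C: 39.48 kJ/kg
vaporisation at -33.3 °C: 1370 kJ/kg
vapour -33.3→15.4 °C: 105.19 kJ/kg
Δh = 39.48 + 1370 + 105.19 = 1514.7 kJ/kg
Q = ṁ·Δh = 174.3 kg/min × 1514.7 kJ/kg = 264010 kJ/min
|Q| = 4400.1 kW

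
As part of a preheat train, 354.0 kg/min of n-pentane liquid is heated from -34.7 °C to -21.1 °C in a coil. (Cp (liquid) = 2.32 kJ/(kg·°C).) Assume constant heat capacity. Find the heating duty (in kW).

Q = ṁ·Cp·ΔT = 354.0 × 2.32 × (-21.1 − -34.7) = 11169 kJ/min
Converting: 11169 / 60 s = 186.16 kW

Q = 186 kW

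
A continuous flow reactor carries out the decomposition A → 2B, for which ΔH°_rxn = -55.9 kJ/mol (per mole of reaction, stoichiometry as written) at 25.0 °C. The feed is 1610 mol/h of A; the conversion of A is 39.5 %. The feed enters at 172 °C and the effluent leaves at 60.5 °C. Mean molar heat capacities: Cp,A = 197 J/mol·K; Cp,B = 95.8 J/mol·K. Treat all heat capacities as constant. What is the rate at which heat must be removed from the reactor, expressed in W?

Extent of reaction ξ = 0.395 × 1610 = 635.95 mol/h
Reaction term: ξ·ΔH°_rxn = 635.95 × -55.9 = -35550 kJ/h
Sensible, feed 172→25 °C: -46624 kJ/h
Outlet flows (mol/h): A 974.05, B 1271.9
Sensible, products 25→60.5 °C: 11138 kJ/h
Q = ΔH = -71036 kJ/h = -19.732 kW
Heat removed = 19732 W

Q_out = 19700 W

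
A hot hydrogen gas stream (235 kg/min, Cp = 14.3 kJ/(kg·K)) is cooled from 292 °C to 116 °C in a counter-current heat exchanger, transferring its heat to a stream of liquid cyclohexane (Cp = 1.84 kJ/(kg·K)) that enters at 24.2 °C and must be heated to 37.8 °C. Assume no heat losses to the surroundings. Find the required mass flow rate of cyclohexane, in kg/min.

ṁ_c = 23600 kg/min

Heat released by hot stream: Q = 235 × 14.3 × (292 − 116) = 591450 kJ/min
Energy balance on cold side (adiabatic exchanger): Q = ṁ_c·Cp_c·(T_c,out − T_c,in)
ṁ_c = 591450 / [1.84 × (37.8 − 24.2)] = 23635 kg/min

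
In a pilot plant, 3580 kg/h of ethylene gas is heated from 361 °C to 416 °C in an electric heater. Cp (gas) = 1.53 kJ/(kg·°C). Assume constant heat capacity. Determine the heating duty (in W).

Q = ṁ·Cp·ΔT = 3580 × 1.53 × (416 − 361) = 301260 kJ/h
Converting: 301260 / 3600 s = 83.683 kW
Heating duty = 83683 W

Q = 83700 W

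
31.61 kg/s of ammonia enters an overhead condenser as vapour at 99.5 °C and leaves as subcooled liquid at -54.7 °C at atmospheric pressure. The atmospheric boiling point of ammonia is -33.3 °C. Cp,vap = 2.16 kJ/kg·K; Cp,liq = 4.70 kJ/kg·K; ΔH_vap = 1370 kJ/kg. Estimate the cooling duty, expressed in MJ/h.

vapour 99.5→-33.3 °C: -286.85 kJ/kg
condensation at -33.3 °C: -1370 kJ/kg
liquid -33.3→-54.7 °C: -100.58 kJ/kg
Δh = -286.85 + -1370 + -100.58 = -1757.4 kJ/kg
Q = ṁ·Δh = 31.61 kg/s × -1757.4 kJ/kg = -55552 kJ/s
|Q| = 55552 kW = 199990 MJ/h

Q_c = 200000 MJ/h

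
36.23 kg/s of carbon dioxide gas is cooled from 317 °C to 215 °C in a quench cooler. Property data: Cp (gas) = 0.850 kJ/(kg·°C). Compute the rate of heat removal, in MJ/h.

Q = ṁ·Cp·ΔT = 36.23 × 0.850 × (215 − 317) = -3141.1 kJ/s
Cooling duty = 11308 MJ/h

Q_c = 11300 MJ/h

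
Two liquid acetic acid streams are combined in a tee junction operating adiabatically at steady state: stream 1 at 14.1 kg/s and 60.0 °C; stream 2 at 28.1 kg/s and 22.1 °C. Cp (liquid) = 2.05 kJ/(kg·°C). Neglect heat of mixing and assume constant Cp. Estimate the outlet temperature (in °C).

Energy balance with Q = 0: Σ ṁᵢCp,ᵢ(T_out − Tᵢ) = 0
Σ ṁᵢCp,ᵢTᵢ = 14.1×2.05×60.0 + 28.1×2.05×22.1 = 3007.4
Σ ṁᵢCp,ᵢ = 14.1×2.05 + 28.1×2.05 = 86.51
T_out = 3007.4 / 86.51 = 34.763 °C

T_out = 34.8 °C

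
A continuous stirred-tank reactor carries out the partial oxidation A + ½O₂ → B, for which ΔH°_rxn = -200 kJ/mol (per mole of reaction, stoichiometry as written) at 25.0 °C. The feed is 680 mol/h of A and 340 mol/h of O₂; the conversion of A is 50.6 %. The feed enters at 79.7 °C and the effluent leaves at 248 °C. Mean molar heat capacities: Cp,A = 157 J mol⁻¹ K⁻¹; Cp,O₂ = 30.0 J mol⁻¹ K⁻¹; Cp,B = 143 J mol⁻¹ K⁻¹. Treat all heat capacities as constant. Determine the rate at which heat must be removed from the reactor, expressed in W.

Q_out = 14300 W

Extent of reaction ξ = 0.506 × 680 = 344.08 mol/h
Reaction term: ξ·ΔH°_rxn = 344.08 × -200 = -68816 kJ/h
Sensible, feed 79.7→25 °C: -6397.7 kJ/h
Outlet flows (mol/h): A 335.92, O₂ 167.96, B 344.08
Sensible, products 25→248 °C: 23857 kJ/h
Q = ΔH = -51357 kJ/h = -14.266 kW
Heat removed = 14266 W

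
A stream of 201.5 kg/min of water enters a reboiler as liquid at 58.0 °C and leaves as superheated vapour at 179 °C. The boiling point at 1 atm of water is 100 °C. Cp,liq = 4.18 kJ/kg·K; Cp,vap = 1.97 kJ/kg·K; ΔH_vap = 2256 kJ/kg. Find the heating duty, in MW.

Q = 8.69 MW

liquid 58.0→100 °C: 175.56 kJ/kg
vaporisation at 100 °C: 2256 kJ/kg
vapour 100→179 °C: 155.63 kJ/kg
Δh = 175.56 + 2256 + 155.63 = 2587.2 kJ/kg
Q = ṁ·Δh = 201.5 kg/min × 2587.2 kJ/kg = 521320 kJ/min
|Q| = 8688.6 kW = 8.6886 MW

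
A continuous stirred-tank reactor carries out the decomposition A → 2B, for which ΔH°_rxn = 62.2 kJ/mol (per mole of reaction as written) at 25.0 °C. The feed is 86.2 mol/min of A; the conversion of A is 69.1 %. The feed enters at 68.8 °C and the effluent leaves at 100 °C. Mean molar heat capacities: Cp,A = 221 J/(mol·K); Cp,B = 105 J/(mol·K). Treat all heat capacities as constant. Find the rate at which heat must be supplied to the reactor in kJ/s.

Extent of reaction ξ = 0.691 × 86.2 = 59.564 mol/min
Reaction term: ξ·ΔH°_rxn = 59.564 × 62.2 = 3704.9 kJ/min
Sensible, feed 68.8→25 °C: -834.4 kJ/min
Outlet flows (mol/min): A 26.636, B 119.13
Sensible, products 25→100 °C: 1379.6 kJ/min
Q = ΔH = 4250.1 kJ/min = 70.835 kW
Heat supplied = 70.835 kJ/s

Q_in = 70.8 kJ/s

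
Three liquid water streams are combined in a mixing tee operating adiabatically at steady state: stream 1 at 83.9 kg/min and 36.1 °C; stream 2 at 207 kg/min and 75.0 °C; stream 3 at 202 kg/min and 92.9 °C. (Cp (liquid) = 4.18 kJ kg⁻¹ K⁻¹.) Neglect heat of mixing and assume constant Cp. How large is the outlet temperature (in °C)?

T_out = 75.7 °C

No heat crosses the boundary, so H_out = H_in.
T_out = Σ ṁᵢCp,ᵢTᵢ / Σ ṁᵢCp,ᵢ
      = 156000 / 2060.3 = 75.714 °C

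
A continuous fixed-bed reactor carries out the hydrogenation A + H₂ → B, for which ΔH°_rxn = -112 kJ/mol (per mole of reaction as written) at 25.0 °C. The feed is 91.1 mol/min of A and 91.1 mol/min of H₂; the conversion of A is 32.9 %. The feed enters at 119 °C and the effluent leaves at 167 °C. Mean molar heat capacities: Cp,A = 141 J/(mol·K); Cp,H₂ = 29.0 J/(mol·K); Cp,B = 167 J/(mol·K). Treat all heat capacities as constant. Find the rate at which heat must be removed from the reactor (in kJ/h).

Q_out = 158000 kJ/h

Extent of reaction ξ = 0.329 × 91.1 = 29.972 mol/min
Reaction term: ξ·ΔH°_rxn = 29.972 × -112 = -3356.9 kJ/min
Sensible, feed 119→25 °C: -1455.8 kJ/min
Outlet flows (mol/min): A 61.128, H₂ 61.128, B 29.972
Sensible, products 25→167 °C: 2186.4 kJ/min
Q = ΔH = -2626.2 kJ/min = -43.771 kW
Heat removed = 157570 kJ/h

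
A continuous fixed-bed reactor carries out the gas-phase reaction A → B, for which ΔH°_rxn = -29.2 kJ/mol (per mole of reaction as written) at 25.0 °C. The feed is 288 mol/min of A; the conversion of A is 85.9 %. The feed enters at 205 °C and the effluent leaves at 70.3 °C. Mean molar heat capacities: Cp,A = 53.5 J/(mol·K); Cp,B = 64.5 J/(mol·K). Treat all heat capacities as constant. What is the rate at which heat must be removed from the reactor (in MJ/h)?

Q_out = 551 MJ/h

Extent of reaction ξ = 0.859 × 288 = 247.39 mol/min
Reaction term: ξ·ΔH°_rxn = 247.39 × -29.2 = -7223.8 kJ/min
Sensible, feed 205→25 °C: -2773.4 kJ/min
Outlet flows (mol/min): A 40.608, B 247.39
Sensible, products 25→70.3 °C: 821.26 kJ/min
Q = ΔH = -9176 kJ/min = -152.93 kW
Heat removed = 550.56 MJ/h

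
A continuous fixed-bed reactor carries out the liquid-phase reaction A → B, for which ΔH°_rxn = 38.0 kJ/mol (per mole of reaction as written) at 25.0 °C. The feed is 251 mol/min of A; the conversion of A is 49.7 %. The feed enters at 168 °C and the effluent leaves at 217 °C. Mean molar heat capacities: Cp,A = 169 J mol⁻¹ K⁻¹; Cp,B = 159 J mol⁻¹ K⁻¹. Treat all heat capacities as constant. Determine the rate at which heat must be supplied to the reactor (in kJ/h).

Extent of reaction ξ = 0.497 × 251 = 124.75 mol/min
Reaction term: ξ·ΔH°_rxn = 124.75 × 38.0 = 4740.4 kJ/min
Sensible, feed 168→25 °C: -6065.9 kJ/min
Outlet flows (mol/min): A 126.25, B 124.75
Sensible, products 25→217 °C: 7904.9 kJ/min
Q = ΔH = 6579.4 kJ/min = 109.66 kW
Heat supplied = 394760 kJ/h

Q_in = 395000 kJ/h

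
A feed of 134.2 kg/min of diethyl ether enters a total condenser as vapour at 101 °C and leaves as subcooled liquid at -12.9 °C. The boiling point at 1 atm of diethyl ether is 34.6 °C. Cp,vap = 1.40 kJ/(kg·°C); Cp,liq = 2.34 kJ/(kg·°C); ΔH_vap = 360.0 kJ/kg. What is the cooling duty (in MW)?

Q_c = 1.26 MW

vapour 101→34.6 °C: -92.96 kJ/kg
condensation at 34.6 °C: -360 kJ/kg
liquid 34.6→-12.9 °C: -111.15 kJ/kg
Δh = -92.96 + -360 + -111.15 = -564.11 kJ/kg
Q = ṁ·Δh = 134.2 kg/min × -564.11 kJ/kg = -75704 kJ/min
|Q| = 1261.7 kW = 1.2617 MW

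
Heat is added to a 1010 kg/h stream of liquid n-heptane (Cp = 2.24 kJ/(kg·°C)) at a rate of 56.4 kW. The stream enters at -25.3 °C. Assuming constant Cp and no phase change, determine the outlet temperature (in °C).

T_out = 64.4 °C

Q = 56.4 kW = 203040 kJ/h
ΔT = Q/(ṁ·Cp) = 203040/(1010×2.24) = 89.745 K
T_out = -25.3 + 89.745 = 64.445 °C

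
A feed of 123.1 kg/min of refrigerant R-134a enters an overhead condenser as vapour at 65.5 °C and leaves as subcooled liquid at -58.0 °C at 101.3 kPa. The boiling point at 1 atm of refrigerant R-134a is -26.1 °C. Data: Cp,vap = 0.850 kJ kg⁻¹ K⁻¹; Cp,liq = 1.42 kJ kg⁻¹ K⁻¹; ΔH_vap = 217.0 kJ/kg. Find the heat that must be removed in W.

vapour 65.5→-26.1 °C: -77.86 kJ/kg
condensation at -26.1 °C: -217 kJ/kg
liquid -26.1→-58.0 °C: -45.298 kJ/kg
Δh = -77.86 + -217 + -45.298 = -340.16 kJ/kg
Q = ṁ·Δh = 123.1 kg/min × -340.16 kJ/kg = -41873 kJ/min
|Q| = 697.89 kW = 697890 W

Q_c = 698000 W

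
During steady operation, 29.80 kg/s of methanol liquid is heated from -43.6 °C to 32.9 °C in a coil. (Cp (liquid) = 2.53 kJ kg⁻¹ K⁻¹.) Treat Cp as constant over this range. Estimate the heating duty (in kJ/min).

Q = ṁ·Cp·ΔT = 29.80 × 2.53 × (32.9 − -43.6) = 5767.6 kJ/s
Heating duty = 346060 kJ/min

Q = 346000 kJ/min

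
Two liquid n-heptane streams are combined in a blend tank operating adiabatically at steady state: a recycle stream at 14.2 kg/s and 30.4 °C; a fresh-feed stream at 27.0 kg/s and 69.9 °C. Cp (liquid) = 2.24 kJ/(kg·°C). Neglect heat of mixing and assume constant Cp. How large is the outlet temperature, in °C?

No heat crosses the boundary, so H_out = H_in.
Σ ṁᵢCp,ᵢTᵢ = 14.2×2.24×30.4 + 27.0×2.24×69.9 = 5194.5
Σ ṁᵢCp,ᵢ = 14.2×2.24 + 27.0×2.24 = 92.288
T_out = 5194.5 / 92.288 = 56.286 °C

T_out = 56.3 °C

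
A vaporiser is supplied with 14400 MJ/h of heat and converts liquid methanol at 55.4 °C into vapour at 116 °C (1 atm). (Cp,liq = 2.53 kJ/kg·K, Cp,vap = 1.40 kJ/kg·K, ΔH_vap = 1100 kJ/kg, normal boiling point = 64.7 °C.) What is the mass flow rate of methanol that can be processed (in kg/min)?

ṁ = 201 kg/min

Δh = 2.53×(64.7−55.4) + 1100 + 1.40×(116−64.7) = 1195.3 kJ/kg
Q = 14400 MJ/h = 4000 kJ/s = 240000 kJ/min
ṁ = Q/Δh = 240000 / 1195.3 = 200.78 kg/min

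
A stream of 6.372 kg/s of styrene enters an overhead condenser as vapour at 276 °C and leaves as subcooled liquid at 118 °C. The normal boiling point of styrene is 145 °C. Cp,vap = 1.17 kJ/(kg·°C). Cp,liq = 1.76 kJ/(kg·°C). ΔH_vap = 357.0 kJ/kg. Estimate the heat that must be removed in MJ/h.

vapour 276→145 °C: -153.27 kJ/kg
condensation at 145 °C: -357 kJ/kg
liquid 145→118 °C: -47.52 kJ/kg
Δh = -153.27 + -357 + -47.52 = -557.79 kJ/kg
Q = ṁ·Δh = 6.372 kg/s × -557.79 kJ/kg = -3554.2 kJ/s
|Q| = 3554.2 kW = 12795 MJ/h

Q_c = 12800 MJ/h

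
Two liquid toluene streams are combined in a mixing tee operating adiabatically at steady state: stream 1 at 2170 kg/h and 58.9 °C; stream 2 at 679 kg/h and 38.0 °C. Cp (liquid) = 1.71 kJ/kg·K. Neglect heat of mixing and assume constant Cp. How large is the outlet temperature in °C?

No heat crosses the boundary, so H_out = H_in.
Σ ṁᵢCp,ᵢTᵢ = 2170×1.71×58.9 + 679×1.71×38.0 = 262680
Σ ṁᵢCp,ᵢ = 2170×1.71 + 679×1.71 = 4871.8
T_out = 262680 / 4871.8 = 53.919 °C

T_out = 53.9 °C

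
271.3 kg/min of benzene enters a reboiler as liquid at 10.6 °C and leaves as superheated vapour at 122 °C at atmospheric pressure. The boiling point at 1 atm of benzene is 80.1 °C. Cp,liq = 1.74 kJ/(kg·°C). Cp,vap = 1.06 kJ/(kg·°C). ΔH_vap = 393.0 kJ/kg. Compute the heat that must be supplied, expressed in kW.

Q = 2520 kW

liquid 10.6→80.1 °C: 120.93 kJ/kg
vaporisation at 80.1 °C: 393 kJ/kg
vapour 80.1→122 °C: 44.414 kJ/kg
Δh = 120.93 + 393 + 44.414 = 558.34 kJ/kg
Q = ṁ·Δh = 271.3 kg/min × 558.34 kJ/kg = 151480 kJ/min
|Q| = 2524.6 kW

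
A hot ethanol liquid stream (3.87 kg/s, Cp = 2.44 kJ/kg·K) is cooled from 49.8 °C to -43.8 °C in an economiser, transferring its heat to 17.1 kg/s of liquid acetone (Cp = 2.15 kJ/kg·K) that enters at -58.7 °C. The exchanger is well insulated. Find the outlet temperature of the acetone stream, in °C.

Heat released by hot stream: Q = 3.87 × 2.44 × (49.8 − -43.8) = 883.85 kJ/s
Energy balance on cold side (adiabatic exchanger): Q = ṁ_c·Cp_c·(T_c,out − T_c,in)
T_c,out = -58.7 + 883.85/(17.1 × 2.15) = -34.66 °C

T_c,out = -34.7 °C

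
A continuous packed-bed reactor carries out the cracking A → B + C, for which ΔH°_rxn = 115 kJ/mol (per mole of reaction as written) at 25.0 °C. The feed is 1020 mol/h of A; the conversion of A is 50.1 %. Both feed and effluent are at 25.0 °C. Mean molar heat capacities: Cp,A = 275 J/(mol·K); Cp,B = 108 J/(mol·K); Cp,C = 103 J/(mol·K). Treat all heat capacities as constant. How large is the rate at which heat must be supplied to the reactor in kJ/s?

Extent of reaction ξ = 0.501 × 1020 = 511.02 mol/h
Reaction term: ξ·ΔH°_rxn = 511.02 × 115 = 58767 kJ/h
Q = ΔH = 58767 kJ/h = 16.324 kW
Heat supplied = 16.324 kJ/s

Q_in = 16.3 kJ/s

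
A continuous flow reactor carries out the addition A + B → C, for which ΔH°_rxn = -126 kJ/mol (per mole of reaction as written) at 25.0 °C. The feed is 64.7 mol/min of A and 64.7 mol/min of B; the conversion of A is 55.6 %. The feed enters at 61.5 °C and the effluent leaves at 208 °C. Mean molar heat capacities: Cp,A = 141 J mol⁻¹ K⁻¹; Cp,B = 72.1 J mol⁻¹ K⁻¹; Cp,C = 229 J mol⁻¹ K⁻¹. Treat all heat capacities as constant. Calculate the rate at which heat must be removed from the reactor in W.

Q_out = 40100 W

Extent of reaction ξ = 0.556 × 64.7 = 35.973 mol/min
Reaction term: ξ·ΔH°_rxn = 35.973 × -126 = -4532.6 kJ/min
Sensible, feed 61.5→25 °C: -503.25 kJ/min
Outlet flows (mol/min): A 28.727, B 28.727, C 35.973
Sensible, products 25→208 °C: 2627.8 kJ/min
Q = ΔH = -2408.1 kJ/min = -40.135 kW
Heat removed = 40135 W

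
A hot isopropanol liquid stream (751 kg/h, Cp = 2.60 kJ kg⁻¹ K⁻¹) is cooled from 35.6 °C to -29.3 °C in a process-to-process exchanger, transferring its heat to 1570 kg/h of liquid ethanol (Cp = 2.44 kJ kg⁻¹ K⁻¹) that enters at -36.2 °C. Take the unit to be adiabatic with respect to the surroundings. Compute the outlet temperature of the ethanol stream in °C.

T_c,out = -3.12 °C

Heat released by hot stream: Q = 751 × 2.60 × (35.6 − -29.3) = 126720 kJ/h
Energy balance on cold side (adiabatic exchanger): Q = ṁ_c·Cp_c·(T_c,out − T_c,in)
T_c,out = -36.2 + 126720/(1570 × 2.44) = -3.1198 °C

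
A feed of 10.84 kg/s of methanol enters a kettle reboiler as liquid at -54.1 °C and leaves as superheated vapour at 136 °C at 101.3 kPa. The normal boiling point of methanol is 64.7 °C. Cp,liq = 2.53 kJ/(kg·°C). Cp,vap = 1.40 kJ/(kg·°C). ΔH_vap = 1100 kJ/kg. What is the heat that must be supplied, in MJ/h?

Q = 58600 MJ/h

liquid -54.1→64.7 °C: 300.56 kJ/kg
vaporisation at 64.7 °C: 1100 kJ/kg
vapour 64.7→136 °C: 99.82 kJ/kg
Δh = 300.56 + 1100 + 99.82 = 1500.4 kJ/kg
Q = ṁ·Δh = 10.84 kg/s × 1500.4 kJ/kg = 16264 kJ/s
|Q| = 16264 kW = 58551 MJ/h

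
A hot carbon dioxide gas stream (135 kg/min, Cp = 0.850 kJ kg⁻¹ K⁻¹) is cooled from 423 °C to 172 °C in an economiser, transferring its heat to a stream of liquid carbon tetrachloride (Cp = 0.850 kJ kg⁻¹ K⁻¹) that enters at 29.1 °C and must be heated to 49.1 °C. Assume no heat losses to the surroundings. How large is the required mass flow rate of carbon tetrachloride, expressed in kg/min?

ṁ_c = 1690 kg/min

Heat released by hot stream: Q = 135 × 0.850 × (423 − 172) = 28802 kJ/min
Energy balance on cold side (adiabatic exchanger): Q = ṁ_c·Cp_c·(T_c,out − T_c,in)
ṁ_c = 28802 / [0.850 × (49.1 − 29.1)] = 1694.2 kg/min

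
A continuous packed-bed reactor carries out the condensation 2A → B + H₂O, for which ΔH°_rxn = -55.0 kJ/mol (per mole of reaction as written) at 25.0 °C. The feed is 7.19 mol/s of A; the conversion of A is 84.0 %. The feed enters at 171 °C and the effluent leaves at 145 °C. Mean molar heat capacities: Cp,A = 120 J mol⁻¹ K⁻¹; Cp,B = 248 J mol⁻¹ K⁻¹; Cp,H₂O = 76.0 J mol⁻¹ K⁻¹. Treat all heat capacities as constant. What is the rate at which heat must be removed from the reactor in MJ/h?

Extent of reaction ξ = 0.840 × 7.19 / 2 = 3.0198 mol/s
Reaction term: ξ·ΔH°_rxn = 3.0198 × -55.0 = -166.09 kJ/s
Sensible, feed 171→25 °C: -125.97 kJ/s
Outlet flows (mol/s): A 1.1504, B 3.0198, H₂O 3.0198
Sensible, products 25→145 °C: 133.98 kJ/s
Q = ΔH = -158.08 kJ/s = -158.08 kW
Heat removed = 569.1 MJ/h

Q_out = 569 MJ/h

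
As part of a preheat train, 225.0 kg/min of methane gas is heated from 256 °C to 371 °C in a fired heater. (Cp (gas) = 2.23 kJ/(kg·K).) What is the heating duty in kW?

Q = 962 kW

Q = ṁ·Cp·ΔT = 225.0 × 2.23 × (371 − 256) = 57701 kJ/min
Converting: 57701 / 60 s = 961.69 kW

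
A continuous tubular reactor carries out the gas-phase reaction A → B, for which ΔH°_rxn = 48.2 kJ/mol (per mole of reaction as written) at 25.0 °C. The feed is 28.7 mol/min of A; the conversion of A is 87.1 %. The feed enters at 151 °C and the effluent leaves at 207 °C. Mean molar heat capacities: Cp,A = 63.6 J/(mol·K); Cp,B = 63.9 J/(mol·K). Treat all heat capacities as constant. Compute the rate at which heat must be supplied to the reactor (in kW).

Q_in = 21.8 kW

Extent of reaction ξ = 0.871 × 28.7 = 24.998 mol/min
Reaction term: ξ·ΔH°_rxn = 24.998 × 48.2 = 1204.9 kJ/min
Sensible, feed 151→25 °C: -229.99 kJ/min
Outlet flows (mol/min): A 3.7023, B 24.998
Sensible, products 25→207 °C: 333.57 kJ/min
Q = ΔH = 1308.5 kJ/min = 21.808 kW
Heat supplied = 21.808 kW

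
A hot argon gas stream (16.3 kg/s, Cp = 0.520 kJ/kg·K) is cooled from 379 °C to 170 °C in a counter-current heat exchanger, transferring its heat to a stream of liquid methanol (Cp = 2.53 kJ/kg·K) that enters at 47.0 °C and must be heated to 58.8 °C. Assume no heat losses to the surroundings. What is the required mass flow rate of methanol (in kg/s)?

ṁ_c = 59.3 kg/s

Heat released by hot stream: Q = 16.3 × 0.520 × (379 − 170) = 1771.5 kJ/s
Energy balance on cold side (adiabatic exchanger): Q = ṁ_c·Cp_c·(T_c,out − T_c,in)
ṁ_c = 1771.5 / [2.53 × (58.8 − 47.0)] = 59.338 kg/s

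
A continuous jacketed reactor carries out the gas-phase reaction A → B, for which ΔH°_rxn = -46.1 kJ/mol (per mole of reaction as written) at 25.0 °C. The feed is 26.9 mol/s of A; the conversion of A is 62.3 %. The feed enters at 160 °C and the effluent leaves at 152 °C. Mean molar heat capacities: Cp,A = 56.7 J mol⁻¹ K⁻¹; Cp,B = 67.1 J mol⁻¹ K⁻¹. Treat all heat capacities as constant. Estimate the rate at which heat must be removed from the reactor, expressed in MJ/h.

Extent of reaction ξ = 0.623 × 26.9 = 16.759 mol/s
Reaction term: ξ·ΔH°_rxn = 16.759 × -46.1 = -772.58 kJ/s
Sensible, feed 160→25 °C: -205.91 kJ/s
Outlet flows (mol/s): A 10.141, B 16.759
Sensible, products 25→152 °C: 215.84 kJ/s
Q = ΔH = -762.64 kJ/s = -762.64 kW
Heat removed = 2745.5 MJ/h

Q_out = 2750 MJ/h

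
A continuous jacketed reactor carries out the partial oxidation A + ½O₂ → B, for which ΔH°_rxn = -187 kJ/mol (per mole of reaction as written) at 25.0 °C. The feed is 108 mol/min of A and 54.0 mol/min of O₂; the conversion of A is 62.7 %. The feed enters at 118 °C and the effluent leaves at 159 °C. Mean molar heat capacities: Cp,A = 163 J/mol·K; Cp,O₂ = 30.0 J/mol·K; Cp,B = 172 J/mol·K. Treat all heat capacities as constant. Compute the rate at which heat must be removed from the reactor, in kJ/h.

Extent of reaction ξ = 0.627 × 108 = 67.716 mol/min
Reaction term: ξ·ΔH°_rxn = 67.716 × -187 = -12663 kJ/min
Sensible, feed 118→25 °C: -1787.8 kJ/min
Outlet flows (mol/min): A 40.284, O₂ 20.142, B 67.716
Sensible, products 25→159 °C: 2521.6 kJ/min
Q = ΔH = -11929 kJ/min = -198.82 kW
Heat removed = 715750 kJ/h

Q_out = 716000 kJ/h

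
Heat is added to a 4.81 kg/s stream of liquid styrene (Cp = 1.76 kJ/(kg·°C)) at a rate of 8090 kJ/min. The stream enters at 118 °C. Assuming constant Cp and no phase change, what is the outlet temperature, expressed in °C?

T_out = 134 °C

Q = 8090 kJ/min = 134.83 kJ/s
ΔT = Q/(ṁ·Cp) = 134.83/(4.81×1.76) = 15.927 K
T_out = 118 + 15.927 = 133.93 °C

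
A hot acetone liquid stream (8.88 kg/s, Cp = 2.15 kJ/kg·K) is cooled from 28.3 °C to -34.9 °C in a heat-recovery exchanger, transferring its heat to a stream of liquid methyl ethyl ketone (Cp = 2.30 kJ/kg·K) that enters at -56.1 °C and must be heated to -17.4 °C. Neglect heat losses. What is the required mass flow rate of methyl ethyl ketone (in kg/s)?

Heat released by hot stream: Q = 8.88 × 2.15 × (28.3 − -34.9) = 1206.6 kJ/s
Energy balance on cold side (adiabatic exchanger): Q = ṁ_c·Cp_c·(T_c,out − T_c,in)
ṁ_c = 1206.6 / [2.30 × (-17.4 − -56.1)] = 13.556 kg/s

ṁ_c = 13.6 kg/s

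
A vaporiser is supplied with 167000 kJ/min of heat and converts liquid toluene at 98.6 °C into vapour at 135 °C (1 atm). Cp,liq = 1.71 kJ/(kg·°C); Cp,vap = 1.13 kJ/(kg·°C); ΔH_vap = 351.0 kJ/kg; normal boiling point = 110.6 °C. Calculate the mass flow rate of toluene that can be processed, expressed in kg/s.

Δh = 1.71×(110.6−98.6) + 351.0 + 1.13×(135−110.6) = 399.09 kJ/kg
Q = 167000 kJ/min = 2783.3 kJ/s = 2783.3 kJ/s
ṁ = Q/Δh = 2783.3 / 399.09 = 6.9742 kg/s

ṁ = 6.97 kg/s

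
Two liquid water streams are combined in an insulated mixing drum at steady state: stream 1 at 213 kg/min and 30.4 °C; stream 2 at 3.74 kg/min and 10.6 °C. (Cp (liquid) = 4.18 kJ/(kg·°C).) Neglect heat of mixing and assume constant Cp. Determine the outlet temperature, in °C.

T_out = 30.1 °C

Energy balance with Q = 0: Σ ṁᵢCp,ᵢ(T_out − Tᵢ) = 0
Σ ṁᵢCp,ᵢTᵢ = 213×4.18×30.4 + 3.74×4.18×10.6 = 27232
Σ ṁᵢCp,ᵢ = 213×4.18 + 3.74×4.18 = 905.97
T_out = 27232 / 905.97 = 30.058 °C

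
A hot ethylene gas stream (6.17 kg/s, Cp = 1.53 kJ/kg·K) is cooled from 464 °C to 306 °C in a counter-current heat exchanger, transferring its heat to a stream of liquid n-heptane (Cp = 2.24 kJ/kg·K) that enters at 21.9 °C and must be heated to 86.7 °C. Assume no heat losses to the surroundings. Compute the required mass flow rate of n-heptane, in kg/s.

ṁ_c = 10.3 kg/s

Heat released by hot stream: Q = 6.17 × 1.53 × (464 − 306) = 1491.5 kJ/s
Energy balance on cold side (adiabatic exchanger): Q = ṁ_c·Cp_c·(T_c,out − T_c,in)
ṁ_c = 1491.5 / [2.24 × (86.7 − 21.9)] = 10.276 kg/s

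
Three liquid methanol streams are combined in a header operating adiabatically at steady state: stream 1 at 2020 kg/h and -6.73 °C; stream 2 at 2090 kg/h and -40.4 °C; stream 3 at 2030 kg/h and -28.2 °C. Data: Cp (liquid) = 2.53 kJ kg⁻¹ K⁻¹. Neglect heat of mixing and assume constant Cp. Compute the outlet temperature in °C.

Adiabatic, steady state ⇒ Σ ṁᵢCp,ᵢ(T_out − Tᵢ) = 0
T_out = Σ ṁᵢCp,ᵢTᵢ / Σ ṁᵢCp,ᵢ
      = -392850 / 15534 = -25.289 °C

T_out = -25.3 °C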